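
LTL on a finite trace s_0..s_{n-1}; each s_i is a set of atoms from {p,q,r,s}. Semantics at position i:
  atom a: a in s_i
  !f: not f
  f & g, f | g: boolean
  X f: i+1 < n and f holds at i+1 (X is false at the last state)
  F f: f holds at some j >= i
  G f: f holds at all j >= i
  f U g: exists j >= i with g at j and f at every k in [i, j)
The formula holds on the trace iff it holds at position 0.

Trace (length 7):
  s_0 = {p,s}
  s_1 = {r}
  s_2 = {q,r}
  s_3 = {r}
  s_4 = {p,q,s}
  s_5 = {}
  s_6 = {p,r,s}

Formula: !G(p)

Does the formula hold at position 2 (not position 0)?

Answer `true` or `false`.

Answer: true

Derivation:
s_0={p,s}: !G(p)=True G(p)=False p=True
s_1={r}: !G(p)=True G(p)=False p=False
s_2={q,r}: !G(p)=True G(p)=False p=False
s_3={r}: !G(p)=True G(p)=False p=False
s_4={p,q,s}: !G(p)=True G(p)=False p=True
s_5={}: !G(p)=True G(p)=False p=False
s_6={p,r,s}: !G(p)=False G(p)=True p=True
Evaluating at position 2: result = True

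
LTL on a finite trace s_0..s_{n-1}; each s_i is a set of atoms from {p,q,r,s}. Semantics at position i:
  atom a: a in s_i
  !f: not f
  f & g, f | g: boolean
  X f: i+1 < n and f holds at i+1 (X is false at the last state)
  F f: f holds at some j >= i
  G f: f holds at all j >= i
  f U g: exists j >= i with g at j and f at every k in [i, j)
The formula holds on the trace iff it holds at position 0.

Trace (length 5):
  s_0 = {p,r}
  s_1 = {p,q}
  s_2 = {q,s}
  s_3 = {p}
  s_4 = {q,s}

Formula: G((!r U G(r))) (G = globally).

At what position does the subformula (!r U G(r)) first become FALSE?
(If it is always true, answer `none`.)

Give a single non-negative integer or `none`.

s_0={p,r}: (!r U G(r))=False !r=False r=True G(r)=False
s_1={p,q}: (!r U G(r))=False !r=True r=False G(r)=False
s_2={q,s}: (!r U G(r))=False !r=True r=False G(r)=False
s_3={p}: (!r U G(r))=False !r=True r=False G(r)=False
s_4={q,s}: (!r U G(r))=False !r=True r=False G(r)=False
G((!r U G(r))) holds globally = False
First violation at position 0.

Answer: 0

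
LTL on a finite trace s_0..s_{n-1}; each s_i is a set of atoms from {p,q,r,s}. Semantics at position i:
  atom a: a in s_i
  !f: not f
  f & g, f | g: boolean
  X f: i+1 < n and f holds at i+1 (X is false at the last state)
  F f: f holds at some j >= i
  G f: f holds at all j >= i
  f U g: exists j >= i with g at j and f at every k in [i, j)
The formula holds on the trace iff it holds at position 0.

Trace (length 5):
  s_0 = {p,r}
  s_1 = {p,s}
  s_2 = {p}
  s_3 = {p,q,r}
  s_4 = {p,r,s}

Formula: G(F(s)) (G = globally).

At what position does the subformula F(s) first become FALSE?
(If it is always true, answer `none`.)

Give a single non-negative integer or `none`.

Answer: none

Derivation:
s_0={p,r}: F(s)=True s=False
s_1={p,s}: F(s)=True s=True
s_2={p}: F(s)=True s=False
s_3={p,q,r}: F(s)=True s=False
s_4={p,r,s}: F(s)=True s=True
G(F(s)) holds globally = True
No violation — formula holds at every position.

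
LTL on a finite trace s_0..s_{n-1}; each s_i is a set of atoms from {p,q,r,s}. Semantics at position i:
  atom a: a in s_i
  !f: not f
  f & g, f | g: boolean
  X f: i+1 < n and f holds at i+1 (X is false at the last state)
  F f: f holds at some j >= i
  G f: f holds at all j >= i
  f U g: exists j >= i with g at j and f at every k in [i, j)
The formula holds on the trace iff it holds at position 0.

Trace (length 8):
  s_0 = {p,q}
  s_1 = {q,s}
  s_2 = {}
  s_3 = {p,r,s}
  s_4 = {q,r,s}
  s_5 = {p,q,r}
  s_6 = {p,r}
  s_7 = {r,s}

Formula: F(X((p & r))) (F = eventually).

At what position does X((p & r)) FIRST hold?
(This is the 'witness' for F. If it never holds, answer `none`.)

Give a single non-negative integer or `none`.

Answer: 2

Derivation:
s_0={p,q}: X((p & r))=False (p & r)=False p=True r=False
s_1={q,s}: X((p & r))=False (p & r)=False p=False r=False
s_2={}: X((p & r))=True (p & r)=False p=False r=False
s_3={p,r,s}: X((p & r))=False (p & r)=True p=True r=True
s_4={q,r,s}: X((p & r))=True (p & r)=False p=False r=True
s_5={p,q,r}: X((p & r))=True (p & r)=True p=True r=True
s_6={p,r}: X((p & r))=False (p & r)=True p=True r=True
s_7={r,s}: X((p & r))=False (p & r)=False p=False r=True
F(X((p & r))) holds; first witness at position 2.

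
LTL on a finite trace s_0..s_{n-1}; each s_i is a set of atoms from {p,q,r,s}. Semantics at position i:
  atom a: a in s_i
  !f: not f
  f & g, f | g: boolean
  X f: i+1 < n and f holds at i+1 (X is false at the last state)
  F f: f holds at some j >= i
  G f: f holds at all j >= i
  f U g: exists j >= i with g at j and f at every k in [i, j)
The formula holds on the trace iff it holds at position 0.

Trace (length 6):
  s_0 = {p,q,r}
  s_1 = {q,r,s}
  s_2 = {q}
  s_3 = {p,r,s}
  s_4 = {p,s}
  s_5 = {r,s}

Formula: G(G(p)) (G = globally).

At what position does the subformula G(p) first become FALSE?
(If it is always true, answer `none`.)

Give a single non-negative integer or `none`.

Answer: 0

Derivation:
s_0={p,q,r}: G(p)=False p=True
s_1={q,r,s}: G(p)=False p=False
s_2={q}: G(p)=False p=False
s_3={p,r,s}: G(p)=False p=True
s_4={p,s}: G(p)=False p=True
s_5={r,s}: G(p)=False p=False
G(G(p)) holds globally = False
First violation at position 0.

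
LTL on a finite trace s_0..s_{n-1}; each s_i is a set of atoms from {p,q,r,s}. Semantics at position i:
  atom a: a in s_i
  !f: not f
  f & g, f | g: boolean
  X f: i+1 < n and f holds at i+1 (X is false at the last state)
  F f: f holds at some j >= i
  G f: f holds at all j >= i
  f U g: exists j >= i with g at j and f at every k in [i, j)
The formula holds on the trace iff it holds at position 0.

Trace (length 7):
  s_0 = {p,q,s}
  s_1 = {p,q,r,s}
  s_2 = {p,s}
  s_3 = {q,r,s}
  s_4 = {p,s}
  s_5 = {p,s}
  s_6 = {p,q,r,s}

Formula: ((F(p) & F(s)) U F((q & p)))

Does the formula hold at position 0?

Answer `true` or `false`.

Answer: true

Derivation:
s_0={p,q,s}: ((F(p) & F(s)) U F((q & p)))=True (F(p) & F(s))=True F(p)=True p=True F(s)=True s=True F((q & p))=True (q & p)=True q=True
s_1={p,q,r,s}: ((F(p) & F(s)) U F((q & p)))=True (F(p) & F(s))=True F(p)=True p=True F(s)=True s=True F((q & p))=True (q & p)=True q=True
s_2={p,s}: ((F(p) & F(s)) U F((q & p)))=True (F(p) & F(s))=True F(p)=True p=True F(s)=True s=True F((q & p))=True (q & p)=False q=False
s_3={q,r,s}: ((F(p) & F(s)) U F((q & p)))=True (F(p) & F(s))=True F(p)=True p=False F(s)=True s=True F((q & p))=True (q & p)=False q=True
s_4={p,s}: ((F(p) & F(s)) U F((q & p)))=True (F(p) & F(s))=True F(p)=True p=True F(s)=True s=True F((q & p))=True (q & p)=False q=False
s_5={p,s}: ((F(p) & F(s)) U F((q & p)))=True (F(p) & F(s))=True F(p)=True p=True F(s)=True s=True F((q & p))=True (q & p)=False q=False
s_6={p,q,r,s}: ((F(p) & F(s)) U F((q & p)))=True (F(p) & F(s))=True F(p)=True p=True F(s)=True s=True F((q & p))=True (q & p)=True q=True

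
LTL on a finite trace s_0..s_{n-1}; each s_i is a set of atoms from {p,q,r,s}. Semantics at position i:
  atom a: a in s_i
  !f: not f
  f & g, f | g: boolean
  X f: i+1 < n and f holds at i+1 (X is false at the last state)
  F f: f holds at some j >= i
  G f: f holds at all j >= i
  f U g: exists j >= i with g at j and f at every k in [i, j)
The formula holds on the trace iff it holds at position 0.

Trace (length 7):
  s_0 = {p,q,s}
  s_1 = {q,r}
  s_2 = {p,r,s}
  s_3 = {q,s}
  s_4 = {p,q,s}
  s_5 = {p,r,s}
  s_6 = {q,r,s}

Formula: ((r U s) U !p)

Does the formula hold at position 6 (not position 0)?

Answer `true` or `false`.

s_0={p,q,s}: ((r U s) U !p)=True (r U s)=True r=False s=True !p=False p=True
s_1={q,r}: ((r U s) U !p)=True (r U s)=True r=True s=False !p=True p=False
s_2={p,r,s}: ((r U s) U !p)=True (r U s)=True r=True s=True !p=False p=True
s_3={q,s}: ((r U s) U !p)=True (r U s)=True r=False s=True !p=True p=False
s_4={p,q,s}: ((r U s) U !p)=True (r U s)=True r=False s=True !p=False p=True
s_5={p,r,s}: ((r U s) U !p)=True (r U s)=True r=True s=True !p=False p=True
s_6={q,r,s}: ((r U s) U !p)=True (r U s)=True r=True s=True !p=True p=False
Evaluating at position 6: result = True

Answer: true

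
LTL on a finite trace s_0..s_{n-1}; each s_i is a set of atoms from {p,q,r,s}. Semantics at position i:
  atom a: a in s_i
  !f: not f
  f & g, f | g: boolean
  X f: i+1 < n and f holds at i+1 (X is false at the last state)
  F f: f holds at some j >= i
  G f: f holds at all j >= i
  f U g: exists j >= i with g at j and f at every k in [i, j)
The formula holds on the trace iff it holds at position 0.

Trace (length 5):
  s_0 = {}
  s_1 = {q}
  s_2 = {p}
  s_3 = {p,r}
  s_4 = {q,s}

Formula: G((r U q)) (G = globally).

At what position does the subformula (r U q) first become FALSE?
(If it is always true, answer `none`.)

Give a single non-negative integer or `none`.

s_0={}: (r U q)=False r=False q=False
s_1={q}: (r U q)=True r=False q=True
s_2={p}: (r U q)=False r=False q=False
s_3={p,r}: (r U q)=True r=True q=False
s_4={q,s}: (r U q)=True r=False q=True
G((r U q)) holds globally = False
First violation at position 0.

Answer: 0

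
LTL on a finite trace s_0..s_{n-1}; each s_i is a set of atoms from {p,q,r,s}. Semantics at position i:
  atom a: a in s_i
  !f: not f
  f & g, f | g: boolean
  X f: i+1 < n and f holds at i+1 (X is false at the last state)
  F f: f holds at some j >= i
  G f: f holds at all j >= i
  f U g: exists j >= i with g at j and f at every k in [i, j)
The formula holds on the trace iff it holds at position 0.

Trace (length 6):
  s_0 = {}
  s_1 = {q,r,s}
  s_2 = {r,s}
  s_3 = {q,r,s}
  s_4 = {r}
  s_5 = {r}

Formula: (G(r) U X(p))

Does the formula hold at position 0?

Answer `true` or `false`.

Answer: false

Derivation:
s_0={}: (G(r) U X(p))=False G(r)=False r=False X(p)=False p=False
s_1={q,r,s}: (G(r) U X(p))=False G(r)=True r=True X(p)=False p=False
s_2={r,s}: (G(r) U X(p))=False G(r)=True r=True X(p)=False p=False
s_3={q,r,s}: (G(r) U X(p))=False G(r)=True r=True X(p)=False p=False
s_4={r}: (G(r) U X(p))=False G(r)=True r=True X(p)=False p=False
s_5={r}: (G(r) U X(p))=False G(r)=True r=True X(p)=False p=False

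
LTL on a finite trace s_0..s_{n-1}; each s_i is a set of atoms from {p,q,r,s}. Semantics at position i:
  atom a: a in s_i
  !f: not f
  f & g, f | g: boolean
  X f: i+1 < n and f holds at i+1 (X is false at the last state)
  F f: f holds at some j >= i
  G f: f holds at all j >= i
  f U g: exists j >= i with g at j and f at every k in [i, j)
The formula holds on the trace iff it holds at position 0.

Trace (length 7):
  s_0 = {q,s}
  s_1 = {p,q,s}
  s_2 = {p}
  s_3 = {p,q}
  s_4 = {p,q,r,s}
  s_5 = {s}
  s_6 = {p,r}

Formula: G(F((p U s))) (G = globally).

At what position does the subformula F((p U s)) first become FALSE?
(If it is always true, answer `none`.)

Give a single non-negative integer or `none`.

s_0={q,s}: F((p U s))=True (p U s)=True p=False s=True
s_1={p,q,s}: F((p U s))=True (p U s)=True p=True s=True
s_2={p}: F((p U s))=True (p U s)=True p=True s=False
s_3={p,q}: F((p U s))=True (p U s)=True p=True s=False
s_4={p,q,r,s}: F((p U s))=True (p U s)=True p=True s=True
s_5={s}: F((p U s))=True (p U s)=True p=False s=True
s_6={p,r}: F((p U s))=False (p U s)=False p=True s=False
G(F((p U s))) holds globally = False
First violation at position 6.

Answer: 6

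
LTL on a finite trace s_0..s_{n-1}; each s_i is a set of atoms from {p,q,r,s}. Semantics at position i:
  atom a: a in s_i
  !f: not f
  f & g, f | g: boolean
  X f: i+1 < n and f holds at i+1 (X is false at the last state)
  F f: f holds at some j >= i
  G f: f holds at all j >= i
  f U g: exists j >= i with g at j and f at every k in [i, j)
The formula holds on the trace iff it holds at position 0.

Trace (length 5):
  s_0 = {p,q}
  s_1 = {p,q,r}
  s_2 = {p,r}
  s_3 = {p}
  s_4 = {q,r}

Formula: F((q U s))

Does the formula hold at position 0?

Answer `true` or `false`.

s_0={p,q}: F((q U s))=False (q U s)=False q=True s=False
s_1={p,q,r}: F((q U s))=False (q U s)=False q=True s=False
s_2={p,r}: F((q U s))=False (q U s)=False q=False s=False
s_3={p}: F((q U s))=False (q U s)=False q=False s=False
s_4={q,r}: F((q U s))=False (q U s)=False q=True s=False

Answer: false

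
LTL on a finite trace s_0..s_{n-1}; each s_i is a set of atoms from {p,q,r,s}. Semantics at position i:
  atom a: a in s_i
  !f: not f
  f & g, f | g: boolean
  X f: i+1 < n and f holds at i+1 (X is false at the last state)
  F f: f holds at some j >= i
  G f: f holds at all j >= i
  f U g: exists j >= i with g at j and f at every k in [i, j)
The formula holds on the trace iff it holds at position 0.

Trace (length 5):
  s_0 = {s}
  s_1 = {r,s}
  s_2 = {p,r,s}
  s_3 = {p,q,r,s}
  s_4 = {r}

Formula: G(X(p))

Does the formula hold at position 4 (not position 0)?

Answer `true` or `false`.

Answer: false

Derivation:
s_0={s}: G(X(p))=False X(p)=False p=False
s_1={r,s}: G(X(p))=False X(p)=True p=False
s_2={p,r,s}: G(X(p))=False X(p)=True p=True
s_3={p,q,r,s}: G(X(p))=False X(p)=False p=True
s_4={r}: G(X(p))=False X(p)=False p=False
Evaluating at position 4: result = False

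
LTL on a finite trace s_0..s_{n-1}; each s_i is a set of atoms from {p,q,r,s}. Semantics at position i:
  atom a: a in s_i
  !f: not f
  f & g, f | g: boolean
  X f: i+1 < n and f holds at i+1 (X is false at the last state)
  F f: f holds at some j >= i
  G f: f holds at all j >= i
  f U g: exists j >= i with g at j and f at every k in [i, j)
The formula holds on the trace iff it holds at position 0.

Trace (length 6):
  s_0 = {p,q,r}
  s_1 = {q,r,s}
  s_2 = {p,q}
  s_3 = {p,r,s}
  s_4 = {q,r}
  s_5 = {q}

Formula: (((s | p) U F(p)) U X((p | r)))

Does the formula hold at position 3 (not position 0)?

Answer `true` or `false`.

Answer: true

Derivation:
s_0={p,q,r}: (((s | p) U F(p)) U X((p | r)))=True ((s | p) U F(p))=True (s | p)=True s=False p=True F(p)=True X((p | r))=True (p | r)=True r=True
s_1={q,r,s}: (((s | p) U F(p)) U X((p | r)))=True ((s | p) U F(p))=True (s | p)=True s=True p=False F(p)=True X((p | r))=True (p | r)=True r=True
s_2={p,q}: (((s | p) U F(p)) U X((p | r)))=True ((s | p) U F(p))=True (s | p)=True s=False p=True F(p)=True X((p | r))=True (p | r)=True r=False
s_3={p,r,s}: (((s | p) U F(p)) U X((p | r)))=True ((s | p) U F(p))=True (s | p)=True s=True p=True F(p)=True X((p | r))=True (p | r)=True r=True
s_4={q,r}: (((s | p) U F(p)) U X((p | r)))=False ((s | p) U F(p))=False (s | p)=False s=False p=False F(p)=False X((p | r))=False (p | r)=True r=True
s_5={q}: (((s | p) U F(p)) U X((p | r)))=False ((s | p) U F(p))=False (s | p)=False s=False p=False F(p)=False X((p | r))=False (p | r)=False r=False
Evaluating at position 3: result = True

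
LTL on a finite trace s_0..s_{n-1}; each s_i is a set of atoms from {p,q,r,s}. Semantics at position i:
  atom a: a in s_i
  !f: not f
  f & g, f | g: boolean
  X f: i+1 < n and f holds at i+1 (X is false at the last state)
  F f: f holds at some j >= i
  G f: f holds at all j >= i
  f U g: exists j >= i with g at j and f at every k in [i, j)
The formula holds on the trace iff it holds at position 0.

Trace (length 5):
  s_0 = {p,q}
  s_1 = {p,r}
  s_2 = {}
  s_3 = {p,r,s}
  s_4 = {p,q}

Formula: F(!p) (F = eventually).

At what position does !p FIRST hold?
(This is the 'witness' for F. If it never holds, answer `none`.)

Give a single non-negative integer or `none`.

s_0={p,q}: !p=False p=True
s_1={p,r}: !p=False p=True
s_2={}: !p=True p=False
s_3={p,r,s}: !p=False p=True
s_4={p,q}: !p=False p=True
F(!p) holds; first witness at position 2.

Answer: 2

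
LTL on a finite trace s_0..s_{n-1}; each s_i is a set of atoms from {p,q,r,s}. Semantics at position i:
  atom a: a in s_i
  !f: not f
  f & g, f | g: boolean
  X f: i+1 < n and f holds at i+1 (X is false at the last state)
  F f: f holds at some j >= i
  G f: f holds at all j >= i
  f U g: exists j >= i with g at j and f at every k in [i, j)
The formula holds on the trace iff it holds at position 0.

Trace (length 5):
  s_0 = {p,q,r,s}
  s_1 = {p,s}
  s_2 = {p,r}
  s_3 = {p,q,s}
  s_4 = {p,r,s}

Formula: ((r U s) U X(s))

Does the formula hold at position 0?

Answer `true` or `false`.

Answer: true

Derivation:
s_0={p,q,r,s}: ((r U s) U X(s))=True (r U s)=True r=True s=True X(s)=True
s_1={p,s}: ((r U s) U X(s))=True (r U s)=True r=False s=True X(s)=False
s_2={p,r}: ((r U s) U X(s))=True (r U s)=True r=True s=False X(s)=True
s_3={p,q,s}: ((r U s) U X(s))=True (r U s)=True r=False s=True X(s)=True
s_4={p,r,s}: ((r U s) U X(s))=False (r U s)=True r=True s=True X(s)=False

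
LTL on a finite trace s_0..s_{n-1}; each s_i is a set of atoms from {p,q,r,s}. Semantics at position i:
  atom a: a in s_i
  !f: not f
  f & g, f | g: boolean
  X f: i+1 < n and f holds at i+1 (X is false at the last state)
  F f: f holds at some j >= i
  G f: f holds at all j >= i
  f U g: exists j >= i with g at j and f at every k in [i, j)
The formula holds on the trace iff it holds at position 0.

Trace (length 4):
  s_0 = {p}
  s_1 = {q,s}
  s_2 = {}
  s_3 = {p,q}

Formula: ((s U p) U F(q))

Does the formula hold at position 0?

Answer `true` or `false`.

s_0={p}: ((s U p) U F(q))=True (s U p)=True s=False p=True F(q)=True q=False
s_1={q,s}: ((s U p) U F(q))=True (s U p)=False s=True p=False F(q)=True q=True
s_2={}: ((s U p) U F(q))=True (s U p)=False s=False p=False F(q)=True q=False
s_3={p,q}: ((s U p) U F(q))=True (s U p)=True s=False p=True F(q)=True q=True

Answer: true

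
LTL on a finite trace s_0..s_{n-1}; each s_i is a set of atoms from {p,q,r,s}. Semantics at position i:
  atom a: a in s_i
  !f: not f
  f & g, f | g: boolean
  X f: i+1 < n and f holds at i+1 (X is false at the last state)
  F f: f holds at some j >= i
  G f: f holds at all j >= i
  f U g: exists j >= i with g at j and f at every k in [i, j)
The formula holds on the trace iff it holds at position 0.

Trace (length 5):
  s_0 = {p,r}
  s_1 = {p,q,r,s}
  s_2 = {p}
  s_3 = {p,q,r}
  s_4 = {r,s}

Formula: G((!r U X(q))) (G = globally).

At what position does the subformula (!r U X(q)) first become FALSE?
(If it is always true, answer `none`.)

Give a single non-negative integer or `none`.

Answer: 1

Derivation:
s_0={p,r}: (!r U X(q))=True !r=False r=True X(q)=True q=False
s_1={p,q,r,s}: (!r U X(q))=False !r=False r=True X(q)=False q=True
s_2={p}: (!r U X(q))=True !r=True r=False X(q)=True q=False
s_3={p,q,r}: (!r U X(q))=False !r=False r=True X(q)=False q=True
s_4={r,s}: (!r U X(q))=False !r=False r=True X(q)=False q=False
G((!r U X(q))) holds globally = False
First violation at position 1.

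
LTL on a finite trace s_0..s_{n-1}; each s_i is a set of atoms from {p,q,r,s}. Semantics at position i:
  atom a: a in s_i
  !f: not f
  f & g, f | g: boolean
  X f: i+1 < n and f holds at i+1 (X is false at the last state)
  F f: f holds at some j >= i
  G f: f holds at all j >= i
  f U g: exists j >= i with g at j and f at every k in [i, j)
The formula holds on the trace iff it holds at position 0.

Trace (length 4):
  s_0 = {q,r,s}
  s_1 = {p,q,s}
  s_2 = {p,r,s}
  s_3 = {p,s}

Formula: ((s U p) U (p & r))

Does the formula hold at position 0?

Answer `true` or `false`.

Answer: true

Derivation:
s_0={q,r,s}: ((s U p) U (p & r))=True (s U p)=True s=True p=False (p & r)=False r=True
s_1={p,q,s}: ((s U p) U (p & r))=True (s U p)=True s=True p=True (p & r)=False r=False
s_2={p,r,s}: ((s U p) U (p & r))=True (s U p)=True s=True p=True (p & r)=True r=True
s_3={p,s}: ((s U p) U (p & r))=False (s U p)=True s=True p=True (p & r)=False r=False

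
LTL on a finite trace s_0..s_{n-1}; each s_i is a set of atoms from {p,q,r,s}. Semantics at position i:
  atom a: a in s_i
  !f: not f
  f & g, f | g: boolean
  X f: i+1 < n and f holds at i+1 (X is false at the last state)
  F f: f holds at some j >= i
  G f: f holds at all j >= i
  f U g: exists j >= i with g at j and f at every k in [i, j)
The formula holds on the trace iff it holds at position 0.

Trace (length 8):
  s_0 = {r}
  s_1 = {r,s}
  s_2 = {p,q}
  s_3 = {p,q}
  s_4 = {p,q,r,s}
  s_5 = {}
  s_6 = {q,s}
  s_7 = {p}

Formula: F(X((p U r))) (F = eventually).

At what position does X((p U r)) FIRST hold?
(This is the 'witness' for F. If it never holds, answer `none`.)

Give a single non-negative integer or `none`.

Answer: 0

Derivation:
s_0={r}: X((p U r))=True (p U r)=True p=False r=True
s_1={r,s}: X((p U r))=True (p U r)=True p=False r=True
s_2={p,q}: X((p U r))=True (p U r)=True p=True r=False
s_3={p,q}: X((p U r))=True (p U r)=True p=True r=False
s_4={p,q,r,s}: X((p U r))=False (p U r)=True p=True r=True
s_5={}: X((p U r))=False (p U r)=False p=False r=False
s_6={q,s}: X((p U r))=False (p U r)=False p=False r=False
s_7={p}: X((p U r))=False (p U r)=False p=True r=False
F(X((p U r))) holds; first witness at position 0.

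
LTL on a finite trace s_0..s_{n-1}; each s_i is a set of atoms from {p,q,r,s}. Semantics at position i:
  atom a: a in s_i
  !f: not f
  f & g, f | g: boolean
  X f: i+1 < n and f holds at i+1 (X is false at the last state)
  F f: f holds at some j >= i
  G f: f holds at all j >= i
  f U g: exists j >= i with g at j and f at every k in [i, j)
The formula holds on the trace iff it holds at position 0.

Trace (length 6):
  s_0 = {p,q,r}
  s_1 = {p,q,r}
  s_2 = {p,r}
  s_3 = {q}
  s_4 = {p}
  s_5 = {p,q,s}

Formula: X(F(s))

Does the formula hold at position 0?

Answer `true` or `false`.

Answer: true

Derivation:
s_0={p,q,r}: X(F(s))=True F(s)=True s=False
s_1={p,q,r}: X(F(s))=True F(s)=True s=False
s_2={p,r}: X(F(s))=True F(s)=True s=False
s_3={q}: X(F(s))=True F(s)=True s=False
s_4={p}: X(F(s))=True F(s)=True s=False
s_5={p,q,s}: X(F(s))=False F(s)=True s=True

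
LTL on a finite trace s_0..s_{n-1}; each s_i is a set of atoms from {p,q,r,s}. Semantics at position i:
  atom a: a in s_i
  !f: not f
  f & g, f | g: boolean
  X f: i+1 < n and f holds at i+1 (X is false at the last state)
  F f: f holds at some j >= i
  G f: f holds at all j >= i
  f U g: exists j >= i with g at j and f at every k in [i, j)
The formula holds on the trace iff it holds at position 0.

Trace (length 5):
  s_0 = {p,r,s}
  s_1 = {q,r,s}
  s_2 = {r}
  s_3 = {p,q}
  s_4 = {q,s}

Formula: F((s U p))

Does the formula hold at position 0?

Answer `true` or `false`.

s_0={p,r,s}: F((s U p))=True (s U p)=True s=True p=True
s_1={q,r,s}: F((s U p))=True (s U p)=False s=True p=False
s_2={r}: F((s U p))=True (s U p)=False s=False p=False
s_3={p,q}: F((s U p))=True (s U p)=True s=False p=True
s_4={q,s}: F((s U p))=False (s U p)=False s=True p=False

Answer: true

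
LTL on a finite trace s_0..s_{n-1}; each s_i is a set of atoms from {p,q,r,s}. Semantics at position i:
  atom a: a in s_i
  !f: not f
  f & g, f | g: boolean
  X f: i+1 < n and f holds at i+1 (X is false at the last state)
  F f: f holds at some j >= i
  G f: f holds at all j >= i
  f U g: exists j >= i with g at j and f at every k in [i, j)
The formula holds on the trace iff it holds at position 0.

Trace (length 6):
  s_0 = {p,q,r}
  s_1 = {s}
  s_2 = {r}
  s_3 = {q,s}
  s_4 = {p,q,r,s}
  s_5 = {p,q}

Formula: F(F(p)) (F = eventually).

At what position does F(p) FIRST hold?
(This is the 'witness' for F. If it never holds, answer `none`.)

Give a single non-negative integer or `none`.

Answer: 0

Derivation:
s_0={p,q,r}: F(p)=True p=True
s_1={s}: F(p)=True p=False
s_2={r}: F(p)=True p=False
s_3={q,s}: F(p)=True p=False
s_4={p,q,r,s}: F(p)=True p=True
s_5={p,q}: F(p)=True p=True
F(F(p)) holds; first witness at position 0.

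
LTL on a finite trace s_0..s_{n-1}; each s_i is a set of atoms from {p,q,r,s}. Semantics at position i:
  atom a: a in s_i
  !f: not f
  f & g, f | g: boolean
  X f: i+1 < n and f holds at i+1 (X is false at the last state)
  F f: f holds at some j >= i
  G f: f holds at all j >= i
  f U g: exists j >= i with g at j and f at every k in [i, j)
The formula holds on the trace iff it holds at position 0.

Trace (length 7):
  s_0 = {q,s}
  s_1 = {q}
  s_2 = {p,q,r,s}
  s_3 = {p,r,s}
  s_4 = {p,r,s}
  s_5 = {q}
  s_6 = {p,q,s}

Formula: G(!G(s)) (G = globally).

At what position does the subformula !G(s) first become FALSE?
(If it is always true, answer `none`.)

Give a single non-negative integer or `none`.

Answer: 6

Derivation:
s_0={q,s}: !G(s)=True G(s)=False s=True
s_1={q}: !G(s)=True G(s)=False s=False
s_2={p,q,r,s}: !G(s)=True G(s)=False s=True
s_3={p,r,s}: !G(s)=True G(s)=False s=True
s_4={p,r,s}: !G(s)=True G(s)=False s=True
s_5={q}: !G(s)=True G(s)=False s=False
s_6={p,q,s}: !G(s)=False G(s)=True s=True
G(!G(s)) holds globally = False
First violation at position 6.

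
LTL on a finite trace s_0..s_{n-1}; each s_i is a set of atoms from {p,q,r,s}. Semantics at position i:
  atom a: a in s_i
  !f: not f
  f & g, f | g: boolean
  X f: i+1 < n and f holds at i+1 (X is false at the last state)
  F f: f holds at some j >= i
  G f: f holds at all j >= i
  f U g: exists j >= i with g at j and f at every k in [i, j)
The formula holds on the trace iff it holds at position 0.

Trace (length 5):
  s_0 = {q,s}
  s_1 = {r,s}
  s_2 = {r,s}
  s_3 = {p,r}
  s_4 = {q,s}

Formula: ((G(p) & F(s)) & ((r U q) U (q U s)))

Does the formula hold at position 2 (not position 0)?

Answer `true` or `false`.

s_0={q,s}: ((G(p) & F(s)) & ((r U q) U (q U s)))=False (G(p) & F(s))=False G(p)=False p=False F(s)=True s=True ((r U q) U (q U s))=True (r U q)=True r=False q=True (q U s)=True
s_1={r,s}: ((G(p) & F(s)) & ((r U q) U (q U s)))=False (G(p) & F(s))=False G(p)=False p=False F(s)=True s=True ((r U q) U (q U s))=True (r U q)=True r=True q=False (q U s)=True
s_2={r,s}: ((G(p) & F(s)) & ((r U q) U (q U s)))=False (G(p) & F(s))=False G(p)=False p=False F(s)=True s=True ((r U q) U (q U s))=True (r U q)=True r=True q=False (q U s)=True
s_3={p,r}: ((G(p) & F(s)) & ((r U q) U (q U s)))=False (G(p) & F(s))=False G(p)=False p=True F(s)=True s=False ((r U q) U (q U s))=True (r U q)=True r=True q=False (q U s)=False
s_4={q,s}: ((G(p) & F(s)) & ((r U q) U (q U s)))=False (G(p) & F(s))=False G(p)=False p=False F(s)=True s=True ((r U q) U (q U s))=True (r U q)=True r=False q=True (q U s)=True
Evaluating at position 2: result = False

Answer: false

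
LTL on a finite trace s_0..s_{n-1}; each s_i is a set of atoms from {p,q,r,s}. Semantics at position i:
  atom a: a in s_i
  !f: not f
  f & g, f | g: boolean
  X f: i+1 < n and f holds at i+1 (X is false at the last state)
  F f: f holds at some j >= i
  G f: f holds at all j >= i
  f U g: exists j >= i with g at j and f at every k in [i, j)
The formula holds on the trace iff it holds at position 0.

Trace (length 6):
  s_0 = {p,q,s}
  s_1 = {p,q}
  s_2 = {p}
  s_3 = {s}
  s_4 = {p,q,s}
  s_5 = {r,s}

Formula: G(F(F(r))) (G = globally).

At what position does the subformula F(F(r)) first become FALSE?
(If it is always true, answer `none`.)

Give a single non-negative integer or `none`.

Answer: none

Derivation:
s_0={p,q,s}: F(F(r))=True F(r)=True r=False
s_1={p,q}: F(F(r))=True F(r)=True r=False
s_2={p}: F(F(r))=True F(r)=True r=False
s_3={s}: F(F(r))=True F(r)=True r=False
s_4={p,q,s}: F(F(r))=True F(r)=True r=False
s_5={r,s}: F(F(r))=True F(r)=True r=True
G(F(F(r))) holds globally = True
No violation — formula holds at every position.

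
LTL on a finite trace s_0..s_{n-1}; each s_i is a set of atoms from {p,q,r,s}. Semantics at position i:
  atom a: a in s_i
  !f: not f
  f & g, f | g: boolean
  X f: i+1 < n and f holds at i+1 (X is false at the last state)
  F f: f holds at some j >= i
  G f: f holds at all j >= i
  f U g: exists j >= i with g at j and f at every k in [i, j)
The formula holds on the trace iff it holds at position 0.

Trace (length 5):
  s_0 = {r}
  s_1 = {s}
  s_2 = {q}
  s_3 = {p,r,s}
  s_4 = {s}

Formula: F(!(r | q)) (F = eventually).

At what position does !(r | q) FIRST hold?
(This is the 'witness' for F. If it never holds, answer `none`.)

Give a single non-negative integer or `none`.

Answer: 1

Derivation:
s_0={r}: !(r | q)=False (r | q)=True r=True q=False
s_1={s}: !(r | q)=True (r | q)=False r=False q=False
s_2={q}: !(r | q)=False (r | q)=True r=False q=True
s_3={p,r,s}: !(r | q)=False (r | q)=True r=True q=False
s_4={s}: !(r | q)=True (r | q)=False r=False q=False
F(!(r | q)) holds; first witness at position 1.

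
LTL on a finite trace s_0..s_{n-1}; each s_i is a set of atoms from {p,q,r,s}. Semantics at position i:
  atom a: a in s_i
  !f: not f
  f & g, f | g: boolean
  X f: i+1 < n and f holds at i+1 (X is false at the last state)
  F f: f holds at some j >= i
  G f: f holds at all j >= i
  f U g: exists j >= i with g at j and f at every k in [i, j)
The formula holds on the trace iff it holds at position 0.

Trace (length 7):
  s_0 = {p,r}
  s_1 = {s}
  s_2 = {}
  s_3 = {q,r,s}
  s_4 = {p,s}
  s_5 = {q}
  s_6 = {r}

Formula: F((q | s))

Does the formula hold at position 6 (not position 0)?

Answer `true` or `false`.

Answer: false

Derivation:
s_0={p,r}: F((q | s))=True (q | s)=False q=False s=False
s_1={s}: F((q | s))=True (q | s)=True q=False s=True
s_2={}: F((q | s))=True (q | s)=False q=False s=False
s_3={q,r,s}: F((q | s))=True (q | s)=True q=True s=True
s_4={p,s}: F((q | s))=True (q | s)=True q=False s=True
s_5={q}: F((q | s))=True (q | s)=True q=True s=False
s_6={r}: F((q | s))=False (q | s)=False q=False s=False
Evaluating at position 6: result = False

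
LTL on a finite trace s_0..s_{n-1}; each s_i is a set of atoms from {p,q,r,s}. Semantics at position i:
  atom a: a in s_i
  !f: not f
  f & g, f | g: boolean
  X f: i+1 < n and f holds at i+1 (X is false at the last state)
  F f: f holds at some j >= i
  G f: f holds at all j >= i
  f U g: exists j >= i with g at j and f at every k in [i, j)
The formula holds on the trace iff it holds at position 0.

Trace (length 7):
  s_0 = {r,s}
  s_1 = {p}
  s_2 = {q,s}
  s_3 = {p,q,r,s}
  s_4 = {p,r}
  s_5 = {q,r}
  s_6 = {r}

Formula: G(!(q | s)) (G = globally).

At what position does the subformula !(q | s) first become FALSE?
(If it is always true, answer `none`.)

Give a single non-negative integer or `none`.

s_0={r,s}: !(q | s)=False (q | s)=True q=False s=True
s_1={p}: !(q | s)=True (q | s)=False q=False s=False
s_2={q,s}: !(q | s)=False (q | s)=True q=True s=True
s_3={p,q,r,s}: !(q | s)=False (q | s)=True q=True s=True
s_4={p,r}: !(q | s)=True (q | s)=False q=False s=False
s_5={q,r}: !(q | s)=False (q | s)=True q=True s=False
s_6={r}: !(q | s)=True (q | s)=False q=False s=False
G(!(q | s)) holds globally = False
First violation at position 0.

Answer: 0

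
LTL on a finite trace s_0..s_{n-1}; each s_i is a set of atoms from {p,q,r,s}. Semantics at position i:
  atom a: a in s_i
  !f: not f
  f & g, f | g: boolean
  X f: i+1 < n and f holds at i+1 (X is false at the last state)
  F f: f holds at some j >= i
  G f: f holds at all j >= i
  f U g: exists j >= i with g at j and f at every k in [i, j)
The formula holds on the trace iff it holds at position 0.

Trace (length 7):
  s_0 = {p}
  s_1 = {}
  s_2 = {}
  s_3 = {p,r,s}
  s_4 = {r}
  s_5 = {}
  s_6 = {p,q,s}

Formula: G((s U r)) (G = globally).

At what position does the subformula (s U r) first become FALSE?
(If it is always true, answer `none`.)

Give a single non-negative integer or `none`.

Answer: 0

Derivation:
s_0={p}: (s U r)=False s=False r=False
s_1={}: (s U r)=False s=False r=False
s_2={}: (s U r)=False s=False r=False
s_3={p,r,s}: (s U r)=True s=True r=True
s_4={r}: (s U r)=True s=False r=True
s_5={}: (s U r)=False s=False r=False
s_6={p,q,s}: (s U r)=False s=True r=False
G((s U r)) holds globally = False
First violation at position 0.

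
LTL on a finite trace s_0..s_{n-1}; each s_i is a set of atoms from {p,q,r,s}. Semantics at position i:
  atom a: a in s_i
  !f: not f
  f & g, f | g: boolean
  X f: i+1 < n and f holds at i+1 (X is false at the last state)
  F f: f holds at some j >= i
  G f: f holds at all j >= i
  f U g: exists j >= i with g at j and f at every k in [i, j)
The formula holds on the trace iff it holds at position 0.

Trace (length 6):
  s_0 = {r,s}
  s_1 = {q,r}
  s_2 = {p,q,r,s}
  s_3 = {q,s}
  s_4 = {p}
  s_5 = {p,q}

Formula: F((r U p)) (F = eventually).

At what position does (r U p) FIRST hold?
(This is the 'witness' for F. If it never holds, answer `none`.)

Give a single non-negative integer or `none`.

s_0={r,s}: (r U p)=True r=True p=False
s_1={q,r}: (r U p)=True r=True p=False
s_2={p,q,r,s}: (r U p)=True r=True p=True
s_3={q,s}: (r U p)=False r=False p=False
s_4={p}: (r U p)=True r=False p=True
s_5={p,q}: (r U p)=True r=False p=True
F((r U p)) holds; first witness at position 0.

Answer: 0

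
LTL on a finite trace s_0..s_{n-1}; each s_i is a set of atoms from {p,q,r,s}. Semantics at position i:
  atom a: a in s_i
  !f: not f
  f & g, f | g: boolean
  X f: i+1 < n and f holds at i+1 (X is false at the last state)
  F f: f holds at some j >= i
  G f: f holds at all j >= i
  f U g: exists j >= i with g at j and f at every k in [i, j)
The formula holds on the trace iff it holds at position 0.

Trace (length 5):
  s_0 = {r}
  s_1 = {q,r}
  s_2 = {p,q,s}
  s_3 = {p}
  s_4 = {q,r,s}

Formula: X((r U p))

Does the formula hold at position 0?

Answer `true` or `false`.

Answer: true

Derivation:
s_0={r}: X((r U p))=True (r U p)=True r=True p=False
s_1={q,r}: X((r U p))=True (r U p)=True r=True p=False
s_2={p,q,s}: X((r U p))=True (r U p)=True r=False p=True
s_3={p}: X((r U p))=False (r U p)=True r=False p=True
s_4={q,r,s}: X((r U p))=False (r U p)=False r=True p=False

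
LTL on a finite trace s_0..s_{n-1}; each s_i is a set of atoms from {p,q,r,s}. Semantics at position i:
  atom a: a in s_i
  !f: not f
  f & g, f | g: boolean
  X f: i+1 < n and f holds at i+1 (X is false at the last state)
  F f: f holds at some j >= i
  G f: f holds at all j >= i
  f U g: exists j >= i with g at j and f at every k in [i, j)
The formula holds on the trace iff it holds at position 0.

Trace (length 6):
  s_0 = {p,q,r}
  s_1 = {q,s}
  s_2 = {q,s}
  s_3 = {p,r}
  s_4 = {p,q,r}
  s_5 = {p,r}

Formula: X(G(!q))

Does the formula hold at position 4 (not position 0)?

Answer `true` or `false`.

Answer: true

Derivation:
s_0={p,q,r}: X(G(!q))=False G(!q)=False !q=False q=True
s_1={q,s}: X(G(!q))=False G(!q)=False !q=False q=True
s_2={q,s}: X(G(!q))=False G(!q)=False !q=False q=True
s_3={p,r}: X(G(!q))=False G(!q)=False !q=True q=False
s_4={p,q,r}: X(G(!q))=True G(!q)=False !q=False q=True
s_5={p,r}: X(G(!q))=False G(!q)=True !q=True q=False
Evaluating at position 4: result = True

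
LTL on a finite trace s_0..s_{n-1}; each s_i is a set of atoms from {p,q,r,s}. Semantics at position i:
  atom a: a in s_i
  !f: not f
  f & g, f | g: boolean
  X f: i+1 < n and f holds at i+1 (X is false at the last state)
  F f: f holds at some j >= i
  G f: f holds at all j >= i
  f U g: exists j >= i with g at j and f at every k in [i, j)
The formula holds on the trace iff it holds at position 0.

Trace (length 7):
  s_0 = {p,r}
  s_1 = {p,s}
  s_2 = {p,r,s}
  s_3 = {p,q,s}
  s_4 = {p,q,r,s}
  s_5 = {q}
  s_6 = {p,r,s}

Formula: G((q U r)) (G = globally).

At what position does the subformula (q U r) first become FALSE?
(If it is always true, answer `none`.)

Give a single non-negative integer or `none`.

Answer: 1

Derivation:
s_0={p,r}: (q U r)=True q=False r=True
s_1={p,s}: (q U r)=False q=False r=False
s_2={p,r,s}: (q U r)=True q=False r=True
s_3={p,q,s}: (q U r)=True q=True r=False
s_4={p,q,r,s}: (q U r)=True q=True r=True
s_5={q}: (q U r)=True q=True r=False
s_6={p,r,s}: (q U r)=True q=False r=True
G((q U r)) holds globally = False
First violation at position 1.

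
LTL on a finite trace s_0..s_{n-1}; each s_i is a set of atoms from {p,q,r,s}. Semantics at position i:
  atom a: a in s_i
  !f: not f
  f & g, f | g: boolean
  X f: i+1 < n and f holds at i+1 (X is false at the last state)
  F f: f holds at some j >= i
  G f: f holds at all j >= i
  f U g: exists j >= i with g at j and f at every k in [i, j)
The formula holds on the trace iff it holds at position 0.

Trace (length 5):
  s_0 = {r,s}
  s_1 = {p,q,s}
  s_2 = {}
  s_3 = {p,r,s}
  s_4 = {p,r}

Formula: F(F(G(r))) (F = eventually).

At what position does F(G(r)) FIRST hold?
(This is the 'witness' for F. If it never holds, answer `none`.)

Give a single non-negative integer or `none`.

s_0={r,s}: F(G(r))=True G(r)=False r=True
s_1={p,q,s}: F(G(r))=True G(r)=False r=False
s_2={}: F(G(r))=True G(r)=False r=False
s_3={p,r,s}: F(G(r))=True G(r)=True r=True
s_4={p,r}: F(G(r))=True G(r)=True r=True
F(F(G(r))) holds; first witness at position 0.

Answer: 0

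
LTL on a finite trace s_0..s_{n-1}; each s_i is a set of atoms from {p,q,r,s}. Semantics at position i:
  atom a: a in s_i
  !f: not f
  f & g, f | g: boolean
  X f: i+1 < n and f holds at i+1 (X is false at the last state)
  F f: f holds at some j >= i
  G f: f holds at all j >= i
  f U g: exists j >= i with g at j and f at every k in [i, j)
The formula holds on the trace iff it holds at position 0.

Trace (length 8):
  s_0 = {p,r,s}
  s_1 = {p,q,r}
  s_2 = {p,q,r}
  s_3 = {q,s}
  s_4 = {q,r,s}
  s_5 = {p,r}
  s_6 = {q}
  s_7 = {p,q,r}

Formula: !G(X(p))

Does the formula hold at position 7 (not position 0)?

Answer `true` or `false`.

s_0={p,r,s}: !G(X(p))=True G(X(p))=False X(p)=True p=True
s_1={p,q,r}: !G(X(p))=True G(X(p))=False X(p)=True p=True
s_2={p,q,r}: !G(X(p))=True G(X(p))=False X(p)=False p=True
s_3={q,s}: !G(X(p))=True G(X(p))=False X(p)=False p=False
s_4={q,r,s}: !G(X(p))=True G(X(p))=False X(p)=True p=False
s_5={p,r}: !G(X(p))=True G(X(p))=False X(p)=False p=True
s_6={q}: !G(X(p))=True G(X(p))=False X(p)=True p=False
s_7={p,q,r}: !G(X(p))=True G(X(p))=False X(p)=False p=True
Evaluating at position 7: result = True

Answer: true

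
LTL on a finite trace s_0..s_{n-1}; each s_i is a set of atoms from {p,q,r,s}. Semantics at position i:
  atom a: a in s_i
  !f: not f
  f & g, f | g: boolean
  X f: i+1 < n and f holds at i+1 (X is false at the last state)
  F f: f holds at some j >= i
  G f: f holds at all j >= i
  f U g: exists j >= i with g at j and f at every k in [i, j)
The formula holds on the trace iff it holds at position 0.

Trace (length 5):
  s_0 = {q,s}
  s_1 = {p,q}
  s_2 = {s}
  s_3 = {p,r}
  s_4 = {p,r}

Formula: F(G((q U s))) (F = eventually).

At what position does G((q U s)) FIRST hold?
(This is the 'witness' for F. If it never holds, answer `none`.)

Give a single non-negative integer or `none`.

s_0={q,s}: G((q U s))=False (q U s)=True q=True s=True
s_1={p,q}: G((q U s))=False (q U s)=True q=True s=False
s_2={s}: G((q U s))=False (q U s)=True q=False s=True
s_3={p,r}: G((q U s))=False (q U s)=False q=False s=False
s_4={p,r}: G((q U s))=False (q U s)=False q=False s=False
F(G((q U s))) does not hold (no witness exists).

Answer: none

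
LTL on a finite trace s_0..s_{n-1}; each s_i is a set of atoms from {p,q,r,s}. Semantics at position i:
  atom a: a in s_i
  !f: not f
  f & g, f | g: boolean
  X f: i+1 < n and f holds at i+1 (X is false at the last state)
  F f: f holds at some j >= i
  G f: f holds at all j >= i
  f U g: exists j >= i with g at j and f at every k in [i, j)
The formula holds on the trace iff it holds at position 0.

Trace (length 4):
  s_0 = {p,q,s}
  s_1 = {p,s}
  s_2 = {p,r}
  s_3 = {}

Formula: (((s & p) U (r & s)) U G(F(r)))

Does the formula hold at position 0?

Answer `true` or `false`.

s_0={p,q,s}: (((s & p) U (r & s)) U G(F(r)))=False ((s & p) U (r & s))=False (s & p)=True s=True p=True (r & s)=False r=False G(F(r))=False F(r)=True
s_1={p,s}: (((s & p) U (r & s)) U G(F(r)))=False ((s & p) U (r & s))=False (s & p)=True s=True p=True (r & s)=False r=False G(F(r))=False F(r)=True
s_2={p,r}: (((s & p) U (r & s)) U G(F(r)))=False ((s & p) U (r & s))=False (s & p)=False s=False p=True (r & s)=False r=True G(F(r))=False F(r)=True
s_3={}: (((s & p) U (r & s)) U G(F(r)))=False ((s & p) U (r & s))=False (s & p)=False s=False p=False (r & s)=False r=False G(F(r))=False F(r)=False

Answer: false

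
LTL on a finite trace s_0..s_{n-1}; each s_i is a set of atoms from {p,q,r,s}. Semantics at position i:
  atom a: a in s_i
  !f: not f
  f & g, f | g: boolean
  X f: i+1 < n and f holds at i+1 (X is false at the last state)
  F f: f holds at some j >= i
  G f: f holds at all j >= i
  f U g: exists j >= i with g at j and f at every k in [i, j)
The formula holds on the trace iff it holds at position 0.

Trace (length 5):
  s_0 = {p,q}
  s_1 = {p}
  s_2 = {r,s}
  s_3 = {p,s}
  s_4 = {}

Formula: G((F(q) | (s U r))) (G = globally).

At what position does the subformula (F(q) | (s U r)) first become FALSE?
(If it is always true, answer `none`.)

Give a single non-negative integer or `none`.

Answer: 1

Derivation:
s_0={p,q}: (F(q) | (s U r))=True F(q)=True q=True (s U r)=False s=False r=False
s_1={p}: (F(q) | (s U r))=False F(q)=False q=False (s U r)=False s=False r=False
s_2={r,s}: (F(q) | (s U r))=True F(q)=False q=False (s U r)=True s=True r=True
s_3={p,s}: (F(q) | (s U r))=False F(q)=False q=False (s U r)=False s=True r=False
s_4={}: (F(q) | (s U r))=False F(q)=False q=False (s U r)=False s=False r=False
G((F(q) | (s U r))) holds globally = False
First violation at position 1.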